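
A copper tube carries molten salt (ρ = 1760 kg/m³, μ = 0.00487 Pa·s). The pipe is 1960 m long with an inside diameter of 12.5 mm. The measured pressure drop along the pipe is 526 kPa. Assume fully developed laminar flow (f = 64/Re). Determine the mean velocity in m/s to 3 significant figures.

For laminar flow, f = 64/Re with Re = ρVD/μ, so Darcy-Weisbach reduces to ΔP = 32μLV/D². Solving for V: V = ΔP·D²/(32μL) = 5.26e+05·(0.0125)²/(32·0.00487·1960) = 0.2691 m/s.
Check: Re = ρVD/μ = 1760·0.2691·0.0125/0.00487 = 1216 < 2300, so the laminar assumption holds.

V ≈ 0.269 m/s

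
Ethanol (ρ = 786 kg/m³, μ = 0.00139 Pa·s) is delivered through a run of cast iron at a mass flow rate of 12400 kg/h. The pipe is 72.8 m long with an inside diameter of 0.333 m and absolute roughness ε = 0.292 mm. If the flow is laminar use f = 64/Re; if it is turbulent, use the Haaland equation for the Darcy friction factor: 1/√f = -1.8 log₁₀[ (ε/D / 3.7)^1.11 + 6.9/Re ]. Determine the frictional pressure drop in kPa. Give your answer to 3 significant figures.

ṁ = 12400 kg/h = 12400/3600 = 3.444 kg/s.
A = πD²/4 = π(0.333)²/4 = 0.08709 m²; mean velocity V = ṁ/(ρA) = 3.444/(786 · 0.08709) = 0.05032 m/s.
Reynolds number Re = ρVD/μ = 786 · 0.05032 · 0.333 / 0.00139 = 9475.
Re > 4000 → turbulent. Relative roughness ε/D = 0.000292/0.333 = 0.000877. Haaland: 1/√f = -1.8 log₁₀[(0.000877/3.7)^1.11 + 6.9/9475] = -1.8 log₁₀[9.46e-05 + 0.000728] = 5.552, so f = 0.03244.
Darcy-Weisbach: ΔP = f(L/D)(ρV²/2) = 0.03244·(72.8/0.333)·(786·0.05032²/2) = 0.03244·218.6·0.995 = 7.056 Pa.
ΔP = 7.056 Pa = 0.00706 kPa.

ΔP ≈ 0.00706 kPa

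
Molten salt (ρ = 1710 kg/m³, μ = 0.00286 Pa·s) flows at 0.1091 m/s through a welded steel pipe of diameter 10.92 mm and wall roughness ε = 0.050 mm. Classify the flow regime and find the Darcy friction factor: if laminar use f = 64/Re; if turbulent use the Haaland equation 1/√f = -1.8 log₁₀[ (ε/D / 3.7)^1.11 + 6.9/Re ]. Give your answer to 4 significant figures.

Re = ρVD/μ = 1710·0.1091·0.01092/0.00286 = 712.3.
Re < 2300 → laminar, so f = 64/Re = 0.08985 (roughness is irrelevant in laminar flow).

f ≈ 0.08985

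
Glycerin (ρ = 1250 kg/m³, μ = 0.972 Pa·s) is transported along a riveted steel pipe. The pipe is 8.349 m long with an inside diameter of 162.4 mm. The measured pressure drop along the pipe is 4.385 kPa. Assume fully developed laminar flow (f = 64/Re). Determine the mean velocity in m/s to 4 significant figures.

For laminar flow, f = 64/Re with Re = ρVD/μ, so Darcy-Weisbach reduces to ΔP = 32μLV/D². Solving for V: V = ΔP·D²/(32μL) = 4385·(0.1624)²/(32·0.972·8.349) = 0.4453 m/s.
Check: Re = ρVD/μ = 1250·0.4453·0.1624/0.972 = 93.01 < 2300, so the laminar assumption holds.

V ≈ 0.4453 m/s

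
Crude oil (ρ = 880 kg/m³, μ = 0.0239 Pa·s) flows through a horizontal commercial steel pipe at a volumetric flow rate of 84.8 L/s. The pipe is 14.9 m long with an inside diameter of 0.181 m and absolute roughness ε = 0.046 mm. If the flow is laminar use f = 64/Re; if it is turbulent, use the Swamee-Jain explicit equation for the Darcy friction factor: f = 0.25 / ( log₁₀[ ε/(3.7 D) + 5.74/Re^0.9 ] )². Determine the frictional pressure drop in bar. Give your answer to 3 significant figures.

Q = 84.8 L/s = 84.8/1000 = 0.0848 m³/s.
Cross-sectional area A = πD²/4 = π(0.181)²/4 = 0.02573 m²; mean velocity V = Q/A = 0.0848/0.02573 = 3.296 m/s.
Reynolds number Re = ρVD/μ = 880 · 3.296 · 0.181 / 0.0239 = 2.196e+04.
Re > 4000 → turbulent. Relative roughness ε/D = 4.6e-05/0.181 = 0.000254. Swamee-Jain: f = 0.25/(log₁₀[0.000254/3.7 + 5.74/2.196e+04^0.9])² = 0.25/(log₁₀[6.87e-05 + 0.00071])² = 0.25/(-3.109)² = 0.02587.
Darcy-Weisbach: ΔP = f(L/D)(ρV²/2) = 0.02587·(14.9/0.181)·(880·3.296²/2) = 0.02587·82.32·4779 = 1.018e+04 Pa.
ΔP = 1.018e+04 Pa = 0.102 bar.

ΔP ≈ 0.102 bar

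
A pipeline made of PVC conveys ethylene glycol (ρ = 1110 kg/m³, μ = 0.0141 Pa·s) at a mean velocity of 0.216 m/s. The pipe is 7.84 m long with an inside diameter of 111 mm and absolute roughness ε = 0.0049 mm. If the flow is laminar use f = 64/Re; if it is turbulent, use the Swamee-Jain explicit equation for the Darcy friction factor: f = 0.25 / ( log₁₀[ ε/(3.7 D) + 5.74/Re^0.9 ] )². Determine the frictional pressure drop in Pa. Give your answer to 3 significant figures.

ΔP ≈ 62.0 Pa

Reynolds number Re = ρVD/μ = 1110 · 0.216 · 0.111 / 0.0141 = 1887.
Re < 2300 → laminar flow, so f = 64/Re = 64/1887 = 0.03391 (the turbulent correlation is not needed).
Darcy-Weisbach: ΔP = f(L/D)(ρV²/2) = 0.03391·(7.84/0.111)·(1110·0.216²/2) = 0.03391·70.63·25.89 = 62.01 Pa.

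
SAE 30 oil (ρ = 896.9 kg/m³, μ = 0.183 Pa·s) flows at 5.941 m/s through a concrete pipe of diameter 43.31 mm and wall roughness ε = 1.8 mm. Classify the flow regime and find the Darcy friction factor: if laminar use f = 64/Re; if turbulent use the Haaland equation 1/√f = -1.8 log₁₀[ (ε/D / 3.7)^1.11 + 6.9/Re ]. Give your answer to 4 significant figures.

f ≈ 0.05075

Re = ρVD/μ = 896.9·5.941·0.04331/0.183 = 1261.
Re < 2300 → laminar, so f = 64/Re = 0.05075 (roughness is irrelevant in laminar flow).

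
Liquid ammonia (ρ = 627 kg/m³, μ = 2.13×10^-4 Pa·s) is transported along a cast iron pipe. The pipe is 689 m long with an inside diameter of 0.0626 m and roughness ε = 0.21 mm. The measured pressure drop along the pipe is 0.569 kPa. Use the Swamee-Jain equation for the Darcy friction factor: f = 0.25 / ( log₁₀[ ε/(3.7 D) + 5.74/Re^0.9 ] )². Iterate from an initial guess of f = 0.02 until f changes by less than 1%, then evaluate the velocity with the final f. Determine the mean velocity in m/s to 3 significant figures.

Rearranging Darcy-Weisbach: V = √(2·ΔP·D/(f·L·ρ)). With ε/D = 0.00021/0.0626 = 0.00335, iterate starting from f = 0.02:
  f = 0.02 → V = √(2·569·0.0626/(0.02·689·627)) = 0.0908 m/s; Re = ρVD/μ = 1.673e+04; f → 0.03327
  f = 0.03327 → V = 0.07041 m/s; Re = 1.297e+04; f → 0.03458
  f = 0.03458 → V = 0.06906 m/s; Re = 1.273e+04; f → 0.03469
Converged (Δf/f < 1%). With the final f = 0.03469: V = √(2·569·0.0626/(0.03469·689·627)) = 0.06895 m/s.

V ≈ 0.0689 m/s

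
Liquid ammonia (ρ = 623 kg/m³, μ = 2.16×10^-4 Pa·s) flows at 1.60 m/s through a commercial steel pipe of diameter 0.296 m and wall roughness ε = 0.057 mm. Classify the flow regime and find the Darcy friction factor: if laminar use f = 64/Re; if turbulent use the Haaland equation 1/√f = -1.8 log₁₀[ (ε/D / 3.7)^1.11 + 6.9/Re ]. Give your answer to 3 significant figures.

Re = ρVD/μ = 623·1.6·0.296/0.000216 = 1.366e+06.
Re > 4000 → turbulent. ε/D = 5.7e-05/0.296 = 0.000193; Haaland: 1/√f = -1.8 log₁₀[1.76e-05 + 5.05e-06] = 8.361, so f = 0.0143.

f ≈ 0.0143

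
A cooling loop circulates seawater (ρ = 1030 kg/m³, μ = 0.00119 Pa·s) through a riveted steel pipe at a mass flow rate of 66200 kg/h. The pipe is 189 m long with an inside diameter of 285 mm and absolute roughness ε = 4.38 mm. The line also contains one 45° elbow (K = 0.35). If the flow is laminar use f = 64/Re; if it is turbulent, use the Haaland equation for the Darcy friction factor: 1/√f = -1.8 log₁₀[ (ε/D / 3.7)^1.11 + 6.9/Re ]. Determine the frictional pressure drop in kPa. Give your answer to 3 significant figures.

ΔP ≈ 1.21 kPa

ṁ = 66200 kg/h = 66200/3600 = 18.39 kg/s.
A = πD²/4 = π(0.285)²/4 = 0.06379 m²; mean velocity V = ṁ/(ρA) = 18.39/(1030 · 0.06379) = 0.2799 m/s.
Reynolds number Re = ρVD/μ = 1030 · 0.2799 · 0.285 / 0.00119 = 6.904e+04.
Re > 4000 → turbulent. Relative roughness ε/D = 0.00438/0.285 = 0.0154. Haaland: 1/√f = -1.8 log₁₀[(0.0154/3.7)^1.11 + 6.9/6.904e+04] = -1.8 log₁₀[0.00227 + 9.99e-05] = 4.725, so f = 0.0448.
Total minor-loss coefficient ΣK = 1·0.35 = 0.35.
ΔP = [f·L/D + ΣK]·(ρV²/2) = [0.0448·189/0.285 + 0.35]·(1030·0.2799²/2) = [29.71 + 0.35]·40.34 = 1212 Pa.
ΔP = 1212 Pa = 1.21 kPa.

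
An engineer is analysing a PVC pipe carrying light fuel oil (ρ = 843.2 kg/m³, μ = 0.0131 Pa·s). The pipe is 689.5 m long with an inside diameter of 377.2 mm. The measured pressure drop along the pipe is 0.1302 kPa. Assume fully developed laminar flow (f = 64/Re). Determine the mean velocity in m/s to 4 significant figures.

For laminar flow, f = 64/Re with Re = ρVD/μ, so Darcy-Weisbach reduces to ΔP = 32μLV/D². Solving for V: V = ΔP·D²/(32μL) = 130.2·(0.3772)²/(32·0.0131·689.5) = 0.06409 m/s.
Check: Re = ρVD/μ = 843.2·0.06409·0.3772/0.0131 = 1556 < 2300, so the laminar assumption holds.

V ≈ 0.06409 m/s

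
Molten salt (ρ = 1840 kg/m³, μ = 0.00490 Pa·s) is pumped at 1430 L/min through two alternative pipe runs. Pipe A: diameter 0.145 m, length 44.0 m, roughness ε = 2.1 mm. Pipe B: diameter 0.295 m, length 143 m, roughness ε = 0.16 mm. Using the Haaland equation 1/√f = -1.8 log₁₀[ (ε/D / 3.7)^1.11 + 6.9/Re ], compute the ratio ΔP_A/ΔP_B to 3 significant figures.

Pipe A: V = Q/A = 0.02383/0.01651 = 1.443 m/s; Re = 7.859e+04; ε/D = 0.0145; Haaland → f = 0.0438; ΔP_A = f(L/D)(ρV²/2) = 2.547e+04 Pa.
Pipe B: V = Q/A = 0.02383/0.06835 = 0.3487 m/s; Re = 3.863e+04; ε/D = 0.000542; Haaland → f = 0.02342; ΔP_B = f(L/D)(ρV²/2) = 1270 Pa.
ΔP_A/ΔP_B = 2.547e+04/1270 = 20.1.

ΔP_A/ΔP_B ≈ 20.1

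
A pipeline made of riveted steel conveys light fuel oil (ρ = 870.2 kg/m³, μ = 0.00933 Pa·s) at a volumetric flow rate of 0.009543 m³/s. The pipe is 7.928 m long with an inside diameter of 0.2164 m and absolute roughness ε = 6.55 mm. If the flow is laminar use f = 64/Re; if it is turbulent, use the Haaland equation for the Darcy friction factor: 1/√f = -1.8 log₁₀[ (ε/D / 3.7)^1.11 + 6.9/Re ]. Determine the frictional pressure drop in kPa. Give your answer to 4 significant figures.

Cross-sectional area A = πD²/4 = π(0.2164)²/4 = 0.03678 m²; mean velocity V = Q/A = 0.009543/0.03678 = 0.2595 m/s.
Reynolds number Re = ρVD/μ = 870.2 · 0.2595 · 0.2164 / 0.00933 = 5237.
Re > 4000 → turbulent. Relative roughness ε/D = 0.00655/0.2164 = 0.0303. Haaland: 1/√f = -1.8 log₁₀[(0.0303/3.7)^1.11 + 6.9/5237] = -1.8 log₁₀[0.00482 + 0.00132] = 3.981, so f = 0.06309.
Darcy-Weisbach: ΔP = f(L/D)(ρV²/2) = 0.06309·(7.928/0.2164)·(870.2·0.2595²/2) = 0.06309·36.64·29.29 = 67.7 Pa.
ΔP = 67.7 Pa = 0.06770 kPa.

ΔP ≈ 0.06770 kPa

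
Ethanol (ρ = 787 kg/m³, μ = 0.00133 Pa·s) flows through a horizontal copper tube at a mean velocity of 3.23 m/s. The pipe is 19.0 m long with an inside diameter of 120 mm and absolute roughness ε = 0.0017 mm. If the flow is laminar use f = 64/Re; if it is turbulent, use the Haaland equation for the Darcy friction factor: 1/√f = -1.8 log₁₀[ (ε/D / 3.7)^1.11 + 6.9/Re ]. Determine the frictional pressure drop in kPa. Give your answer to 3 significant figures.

ΔP ≈ 9.87 kPa

Reynolds number Re = ρVD/μ = 787 · 3.23 · 0.12 / 0.00133 = 2.294e+05.
Re > 4000 → turbulent. Relative roughness ε/D = 1.7e-06/0.12 = 1.42e-05. Haaland: 1/√f = -1.8 log₁₀[(1.42e-05/3.7)^1.11 + 6.9/2.294e+05] = -1.8 log₁₀[9.71e-07 + 3.01e-05] = 8.114, so f = 0.01519.
Darcy-Weisbach: ΔP = f(L/D)(ρV²/2) = 0.01519·(19/0.12)·(787·3.23²/2) = 0.01519·158.3·4105 = 9873 Pa.
ΔP = 9873 Pa = 9.87 kPa.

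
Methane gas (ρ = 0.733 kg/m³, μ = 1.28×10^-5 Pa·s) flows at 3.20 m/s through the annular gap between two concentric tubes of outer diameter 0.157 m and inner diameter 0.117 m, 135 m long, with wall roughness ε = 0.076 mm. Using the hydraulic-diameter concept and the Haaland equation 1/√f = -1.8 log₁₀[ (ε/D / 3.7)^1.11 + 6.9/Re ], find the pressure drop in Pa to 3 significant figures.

ΔP ≈ 454 Pa

Hydraulic diameter D_h = 4A/P = D_o - D_i = 0.157 - 0.117 = 0.04 m.
Re = ρVD_h/μ = 0.733·3.2·0.04/1.28e-05 = 7330.
ε/D_h = 7.6e-05/0.04 = 0.0019; Haaland gives 1/√f = -1.8 log₁₀[0.000223+0.000941] = 5.281, so f = 0.03586.
ΔP = f(L/D_h)(ρV²/2) = 0.03586·135/0.04·3.753 = 454.2 Pa.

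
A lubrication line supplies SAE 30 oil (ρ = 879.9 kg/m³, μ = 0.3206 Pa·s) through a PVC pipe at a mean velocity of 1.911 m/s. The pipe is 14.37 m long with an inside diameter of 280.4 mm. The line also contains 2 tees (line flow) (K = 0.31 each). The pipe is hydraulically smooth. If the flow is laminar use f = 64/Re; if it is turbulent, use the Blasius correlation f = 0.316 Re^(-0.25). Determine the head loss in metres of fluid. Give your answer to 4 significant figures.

h_f ≈ 0.5305 m

Reynolds number Re = ρVD/μ = 879.9 · 1.911 · 0.2804 / 0.321 = 1471.
Re < 2300 → laminar flow, so f = 64/Re = 64/1471 = 0.04352 (the turbulent correlation is not needed).
Total minor-loss coefficient ΣK = 2·0.31 = 0.62.
ΔP = [f·L/D + ΣK]·(ρV²/2) = [0.04352·14.37/0.2804 + 0.62]·(879.9·1.911²/2) = [2.23 + 0.62]·1607 = 4579 Pa.
Head loss h_f = ΔP/(ρg) = 4579/(879.9·9.81) = 0.5305 m.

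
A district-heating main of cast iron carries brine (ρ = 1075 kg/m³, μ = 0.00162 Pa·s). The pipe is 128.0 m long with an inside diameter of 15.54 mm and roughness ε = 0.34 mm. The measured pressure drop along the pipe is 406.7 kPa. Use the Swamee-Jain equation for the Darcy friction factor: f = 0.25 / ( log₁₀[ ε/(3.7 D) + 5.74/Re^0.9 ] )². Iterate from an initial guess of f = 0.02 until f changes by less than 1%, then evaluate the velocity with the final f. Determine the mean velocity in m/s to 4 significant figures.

V ≈ 1.306 m/s

Rearranging Darcy-Weisbach: V = √(2·ΔP·D/(f·L·ρ)). With ε/D = 0.00034/0.01554 = 0.0219, iterate starting from f = 0.02:
  f = 0.02 → V = √(2·4.067e+05·0.01554/(0.02·128·1075)) = 2.143 m/s; Re = ρVD/μ = 2.21e+04; f → 0.05264
  f = 0.05264 → V = 1.321 m/s; Re = 1.362e+04; f → 0.05385
  f = 0.05385 → V = 1.306 m/s; Re = 1.347e+04; f → 0.05389
Converged (Δf/f < 1%). With the final f = 0.05389: V = √(2·4.067e+05·0.01554/(0.05389·128·1075)) = 1.306 m/s.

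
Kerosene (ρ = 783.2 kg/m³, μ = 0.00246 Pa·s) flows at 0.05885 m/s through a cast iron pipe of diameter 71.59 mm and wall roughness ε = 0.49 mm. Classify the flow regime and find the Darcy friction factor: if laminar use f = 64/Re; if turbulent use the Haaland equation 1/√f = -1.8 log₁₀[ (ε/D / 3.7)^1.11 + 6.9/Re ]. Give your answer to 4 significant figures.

f ≈ 0.04771

Re = ρVD/μ = 783.2·0.05885·0.07159/0.00246 = 1341.
Re < 2300 → laminar, so f = 64/Re = 0.04771 (roughness is irrelevant in laminar flow).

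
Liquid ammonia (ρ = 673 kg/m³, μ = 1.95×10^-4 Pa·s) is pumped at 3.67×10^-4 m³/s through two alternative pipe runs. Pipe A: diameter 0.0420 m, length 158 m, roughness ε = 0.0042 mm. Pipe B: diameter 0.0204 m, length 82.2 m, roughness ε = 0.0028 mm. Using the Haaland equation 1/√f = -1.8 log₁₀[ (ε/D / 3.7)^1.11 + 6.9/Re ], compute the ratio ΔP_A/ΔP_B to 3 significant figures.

ΔP_A/ΔP_B ≈ 0.0600

Pipe A: V = Q/A = 0.000367/0.001385 = 0.2649 m/s; Re = 3.84e+04; ε/D = 0.0001; Haaland → f = 0.02224; ΔP_A = f(L/D)(ρV²/2) = 1975 Pa.
Pipe B: V = Q/A = 0.000367/0.0003269 = 1.123 m/s; Re = 7.905e+04; ε/D = 0.000137; Haaland → f = 0.01926; ΔP_B = f(L/D)(ρV²/2) = 3.293e+04 Pa.
ΔP_A/ΔP_B = 1975/3.293e+04 = 0.0600.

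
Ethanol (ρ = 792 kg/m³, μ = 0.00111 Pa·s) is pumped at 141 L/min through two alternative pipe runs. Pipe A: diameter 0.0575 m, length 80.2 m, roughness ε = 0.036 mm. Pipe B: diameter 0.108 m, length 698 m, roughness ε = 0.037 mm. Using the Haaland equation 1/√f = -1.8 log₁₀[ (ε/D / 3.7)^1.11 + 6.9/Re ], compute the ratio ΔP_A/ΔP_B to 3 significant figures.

Pipe A: V = Q/A = 0.00235/0.002597 = 0.905 m/s; Re = 3.713e+04; ε/D = 0.000626; Haaland → f = 0.02381; ΔP_A = f(L/D)(ρV²/2) = 1.077e+04 Pa.
Pipe B: V = Q/A = 0.00235/0.009161 = 0.2565 m/s; Re = 1.977e+04; ε/D = 0.000343; Haaland → f = 0.02643; ΔP_B = f(L/D)(ρV²/2) = 4451 Pa.
ΔP_A/ΔP_B = 1.077e+04/4451 = 2.42.

ΔP_A/ΔP_B ≈ 2.42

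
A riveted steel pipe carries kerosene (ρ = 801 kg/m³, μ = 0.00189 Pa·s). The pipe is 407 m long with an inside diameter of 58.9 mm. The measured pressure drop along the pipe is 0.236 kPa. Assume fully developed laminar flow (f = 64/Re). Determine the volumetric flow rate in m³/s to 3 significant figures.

For laminar flow, f = 64/Re with Re = ρVD/μ, so Darcy-Weisbach reduces to ΔP = 32μLV/D². Solving for V: V = ΔP·D²/(32μL) = 236·(0.0589)²/(32·0.00189·407) = 0.03326 m/s.
Check: Re = ρVD/μ = 801·0.03326·0.0589/0.00189 = 830.3 < 2300, so the laminar assumption holds.
Q = V·A = 0.03326·(π/4·0.0589²) = 9.063e-05 m³/s = 9.06×10^-5 m³/s.

Q ≈ 9.06×10^-5 m³/s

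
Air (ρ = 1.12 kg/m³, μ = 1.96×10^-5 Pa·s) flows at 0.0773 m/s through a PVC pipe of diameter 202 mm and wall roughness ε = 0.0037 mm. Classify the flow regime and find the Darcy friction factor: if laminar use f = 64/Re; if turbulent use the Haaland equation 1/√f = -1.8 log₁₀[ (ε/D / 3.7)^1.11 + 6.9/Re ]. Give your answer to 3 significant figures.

f ≈ 0.0717

Re = ρVD/μ = 1.12·0.0773·0.202/1.96e-05 = 892.3.
Re < 2300 → laminar, so f = 64/Re = 0.07173 (roughness is irrelevant in laminar flow).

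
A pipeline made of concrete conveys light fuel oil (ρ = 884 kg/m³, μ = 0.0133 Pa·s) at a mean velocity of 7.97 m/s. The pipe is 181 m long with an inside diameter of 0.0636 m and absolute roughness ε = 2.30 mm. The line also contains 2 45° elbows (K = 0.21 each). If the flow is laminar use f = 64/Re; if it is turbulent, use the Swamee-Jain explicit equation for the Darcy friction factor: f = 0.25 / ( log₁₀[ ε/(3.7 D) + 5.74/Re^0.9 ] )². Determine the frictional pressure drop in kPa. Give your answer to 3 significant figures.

Reynolds number Re = ρVD/μ = 884 · 7.97 · 0.0636 / 0.0133 = 3.369e+04.
Re > 4000 → turbulent. Relative roughness ε/D = 0.0023/0.0636 = 0.0362. Swamee-Jain: f = 0.25/(log₁₀[0.0362/3.7 + 5.74/3.369e+04^0.9])² = 0.25/(log₁₀[0.00977 + 0.000483])² = 0.25/(-1.989)² = 0.06319.
Total minor-loss coefficient ΣK = 2·0.21 = 0.42.
ΔP = [f·L/D + ΣK]·(ρV²/2) = [0.06319·181/0.0636 + 0.42]·(884·7.97²/2) = [179.8 + 0.42]·2.808e+04 = 5.061e+06 Pa.
ΔP = 5.061e+06 Pa = 5060 kPa.

ΔP ≈ 5060 kPa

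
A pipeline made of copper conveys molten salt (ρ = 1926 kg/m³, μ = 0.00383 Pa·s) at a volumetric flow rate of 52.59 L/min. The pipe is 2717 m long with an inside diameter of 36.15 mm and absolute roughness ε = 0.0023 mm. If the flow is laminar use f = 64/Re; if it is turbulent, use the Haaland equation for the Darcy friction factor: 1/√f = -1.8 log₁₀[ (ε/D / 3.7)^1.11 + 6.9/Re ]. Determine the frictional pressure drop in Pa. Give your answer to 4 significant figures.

Q = 52.59 L/min = 52.59/60000 = 0.0008765 m³/s.
Cross-sectional area A = πD²/4 = π(0.03615)²/4 = 0.001026 m²; mean velocity V = Q/A = 0.0008765/0.001026 = 0.854 m/s.
Reynolds number Re = ρVD/μ = 1926 · 0.854 · 0.03615 / 0.00383 = 1.552e+04.
Re > 4000 → turbulent. Relative roughness ε/D = 2.3e-06/0.03615 = 6.36e-05. Haaland: 1/√f = -1.8 log₁₀[(6.36e-05/3.7)^1.11 + 6.9/1.552e+04] = -1.8 log₁₀[5.14e-06 + 0.000444] = 6.025, so f = 0.02755.
Darcy-Weisbach: ΔP = f(L/D)(ρV²/2) = 0.02755·(2717/0.03615)·(1926·0.854²/2) = 0.02755·7.516e+04·702.3 = 1.454e+06 Pa.

ΔP ≈ 1454000 Pa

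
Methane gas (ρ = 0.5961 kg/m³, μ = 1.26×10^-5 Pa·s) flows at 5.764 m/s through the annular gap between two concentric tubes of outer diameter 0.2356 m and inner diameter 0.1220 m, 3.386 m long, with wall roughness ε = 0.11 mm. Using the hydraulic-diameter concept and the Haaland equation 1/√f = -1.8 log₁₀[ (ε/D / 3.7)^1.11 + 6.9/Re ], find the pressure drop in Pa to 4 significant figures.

Hydraulic diameter D_h = 4A/P = D_o - D_i = 0.2356 - 0.122 = 0.1136 m.
Re = ρVD_h/μ = 0.5961·5.764·0.1136/1.26e-05 = 3.098e+04.
ε/D_h = 0.00011/0.1136 = 0.000968; Haaland gives 1/√f = -1.8 log₁₀[0.000106+0.000223] = 6.271, so f = 0.02543.
ΔP = f(L/D_h)(ρV²/2) = 0.02543·3.386/0.1136·9.902 = 7.506 Pa.

ΔP ≈ 7.506 Pa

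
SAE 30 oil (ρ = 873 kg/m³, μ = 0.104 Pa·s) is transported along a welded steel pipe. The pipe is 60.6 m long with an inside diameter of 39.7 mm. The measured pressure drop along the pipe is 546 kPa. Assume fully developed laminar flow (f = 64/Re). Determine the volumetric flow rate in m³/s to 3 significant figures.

For laminar flow, f = 64/Re with Re = ρVD/μ, so Darcy-Weisbach reduces to ΔP = 32μLV/D². Solving for V: V = ΔP·D²/(32μL) = 5.46e+05·(0.0397)²/(32·0.104·60.6) = 4.267 m/s.
Check: Re = ρVD/μ = 873·4.267·0.0397/0.104 = 1422 < 2300, so the laminar assumption holds.
Q = V·A = 4.267·(π/4·0.0397²) = 0.005282 m³/s = 0.00528 m³/s.

Q ≈ 0.00528 m³/s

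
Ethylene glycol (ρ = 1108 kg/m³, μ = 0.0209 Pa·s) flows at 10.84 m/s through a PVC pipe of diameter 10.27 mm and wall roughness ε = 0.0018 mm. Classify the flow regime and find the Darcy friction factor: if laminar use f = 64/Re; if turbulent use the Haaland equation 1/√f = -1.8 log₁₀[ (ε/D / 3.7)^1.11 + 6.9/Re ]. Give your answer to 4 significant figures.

Re = ρVD/μ = 1108·10.84·0.01027/0.0209 = 5902.
Re > 4000 → turbulent. ε/D = 1.8e-06/0.01027 = 0.000175; Haaland: 1/√f = -1.8 log₁₀[1.58e-05 + 0.00117] = 5.267, so f = 0.03604.

f ≈ 0.03604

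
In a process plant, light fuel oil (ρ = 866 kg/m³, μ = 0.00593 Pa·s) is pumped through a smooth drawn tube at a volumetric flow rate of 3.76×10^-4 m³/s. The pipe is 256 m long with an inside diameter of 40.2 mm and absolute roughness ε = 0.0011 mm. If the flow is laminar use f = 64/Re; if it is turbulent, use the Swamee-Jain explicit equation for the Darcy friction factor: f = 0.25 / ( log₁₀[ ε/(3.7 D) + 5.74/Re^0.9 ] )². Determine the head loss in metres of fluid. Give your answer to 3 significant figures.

Cross-sectional area A = πD²/4 = π(0.0402)²/4 = 0.001269 m²; mean velocity V = Q/A = 0.000376/0.001269 = 0.2962 m/s.
Reynolds number Re = ρVD/μ = 866 · 0.2962 · 0.0402 / 0.00593 = 1739.
Re < 2300 → laminar flow, so f = 64/Re = 64/1739 = 0.0368 (the turbulent correlation is not needed).
Darcy-Weisbach: ΔP = f(L/D)(ρV²/2) = 0.0368·(256/0.0402)·(866·0.2962²/2) = 0.0368·6368·38 = 8905 Pa.
Head loss h_f = ΔP/(ρg) = 8905/(866·9.81) = 1.05 m.

h_f ≈ 1.05 m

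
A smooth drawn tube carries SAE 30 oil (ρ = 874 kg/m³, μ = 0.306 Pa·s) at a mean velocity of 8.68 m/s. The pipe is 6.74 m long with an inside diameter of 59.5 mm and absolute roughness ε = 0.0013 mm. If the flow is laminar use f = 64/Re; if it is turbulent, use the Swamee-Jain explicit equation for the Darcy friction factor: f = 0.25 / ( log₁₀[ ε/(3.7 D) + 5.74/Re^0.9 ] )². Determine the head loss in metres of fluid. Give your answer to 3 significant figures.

h_f ≈ 18.9 m

Reynolds number Re = ρVD/μ = 874 · 8.68 · 0.0595 / 0.306 = 1475.
Re < 2300 → laminar flow, so f = 64/Re = 64/1475 = 0.04339 (the turbulent correlation is not needed).
Darcy-Weisbach: ΔP = f(L/D)(ρV²/2) = 0.04339·(6.74/0.0595)·(874·8.68²/2) = 0.04339·113.3·3.292e+04 = 1.618e+05 Pa.
Head loss h_f = ΔP/(ρg) = 1.618e+05/(874·9.81) = 18.9 m.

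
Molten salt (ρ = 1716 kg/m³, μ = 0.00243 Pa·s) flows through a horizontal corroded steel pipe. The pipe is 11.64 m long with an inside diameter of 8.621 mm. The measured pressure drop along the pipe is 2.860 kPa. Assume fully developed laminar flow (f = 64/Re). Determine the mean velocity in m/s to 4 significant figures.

For laminar flow, f = 64/Re with Re = ρVD/μ, so Darcy-Weisbach reduces to ΔP = 32μLV/D². Solving for V: V = ΔP·D²/(32μL) = 2860·(0.008621)²/(32·0.00243·11.64) = 0.2348 m/s.
Check: Re = ρVD/μ = 1716·0.2348·0.008621/0.00243 = 1430 < 2300, so the laminar assumption holds.

V ≈ 0.2348 m/s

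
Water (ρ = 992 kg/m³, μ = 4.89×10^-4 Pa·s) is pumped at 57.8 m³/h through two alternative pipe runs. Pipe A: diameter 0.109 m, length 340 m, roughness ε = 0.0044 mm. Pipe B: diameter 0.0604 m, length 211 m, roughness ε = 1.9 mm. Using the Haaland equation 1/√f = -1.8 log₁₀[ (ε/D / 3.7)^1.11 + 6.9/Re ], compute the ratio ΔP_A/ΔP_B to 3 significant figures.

Pipe A: V = Q/A = 0.01606/0.009331 = 1.721 m/s; Re = 3.805e+05; ε/D = 4.04e-05; Haaland → f = 0.01413; ΔP_A = f(L/D)(ρV²/2) = 6.474e+04 Pa.
Pipe B: V = Q/A = 0.01606/0.002865 = 5.604 m/s; Re = 6.866e+05; ε/D = 0.0315; Haaland → f = 0.05848; ΔP_B = f(L/D)(ρV²/2) = 3.182e+06 Pa.
ΔP_A/ΔP_B = 6.474e+04/3.182e+06 = 0.0203.

ΔP_A/ΔP_B ≈ 0.0203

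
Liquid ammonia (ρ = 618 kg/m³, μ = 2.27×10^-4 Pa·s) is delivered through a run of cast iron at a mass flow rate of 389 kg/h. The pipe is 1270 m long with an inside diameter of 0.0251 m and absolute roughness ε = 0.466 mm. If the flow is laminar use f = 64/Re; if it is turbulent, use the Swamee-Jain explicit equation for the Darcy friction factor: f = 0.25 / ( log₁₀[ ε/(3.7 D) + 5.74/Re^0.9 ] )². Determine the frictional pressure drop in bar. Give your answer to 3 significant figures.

ṁ = 389 kg/h = 389/3600 = 0.1081 kg/s.
A = πD²/4 = π(0.0251)²/4 = 0.0004948 m²; mean velocity V = ṁ/(ρA) = 0.1081/(618 · 0.0004948) = 0.3534 m/s.
Reynolds number Re = ρVD/μ = 618 · 0.3534 · 0.0251 / 0.000227 = 2.415e+04.
Re > 4000 → turbulent. Relative roughness ε/D = 0.000466/0.0251 = 0.0186. Swamee-Jain: f = 0.25/(log₁₀[0.0186/3.7 + 5.74/2.415e+04^0.9])² = 0.25/(log₁₀[0.00502 + 0.000652])² = 0.25/(-2.246)² = 0.04954.
Darcy-Weisbach: ΔP = f(L/D)(ρV²/2) = 0.04954·(1270/0.0251)·(618·0.3534²/2) = 0.04954·5.06e+04·38.58 = 9.671e+04 Pa.
ΔP = 9.671e+04 Pa = 0.967 bar.

ΔP ≈ 0.967 bar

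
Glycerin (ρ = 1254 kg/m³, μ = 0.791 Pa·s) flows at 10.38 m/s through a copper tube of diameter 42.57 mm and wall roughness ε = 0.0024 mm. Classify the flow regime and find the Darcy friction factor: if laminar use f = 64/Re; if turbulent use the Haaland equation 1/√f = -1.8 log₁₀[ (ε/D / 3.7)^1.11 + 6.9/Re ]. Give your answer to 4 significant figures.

Re = ρVD/μ = 1254·10.38·0.04257/0.791 = 700.5.
Re < 2300 → laminar, so f = 64/Re = 0.09136 (roughness is irrelevant in laminar flow).

f ≈ 0.09136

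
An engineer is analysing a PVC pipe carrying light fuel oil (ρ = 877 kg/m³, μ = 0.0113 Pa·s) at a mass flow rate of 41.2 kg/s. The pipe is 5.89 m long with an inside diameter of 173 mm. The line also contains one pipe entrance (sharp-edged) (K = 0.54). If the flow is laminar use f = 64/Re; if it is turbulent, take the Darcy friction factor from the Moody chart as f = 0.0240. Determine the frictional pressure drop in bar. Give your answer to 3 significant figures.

A = πD²/4 = π(0.173)²/4 = 0.02351 m²; mean velocity V = ṁ/(ρA) = 41.2/(877 · 0.02351) = 1.999 m/s.
Reynolds number Re = ρVD/μ = 877 · 1.999 · 0.173 / 0.0113 = 2.683e+04.
Re > 4000 → turbulent; use the Moody-chart value f = 0.0240.
Total minor-loss coefficient ΣK = 1·0.54 = 0.54.
ΔP = [f·L/D + ΣK]·(ρV²/2) = [0.024·5.89/0.173 + 0.54]·(877·1.999²/2) = [0.8171 + 0.54]·1751 = 2377 Pa.
ΔP = 2377 Pa = 0.0238 bar.

ΔP ≈ 0.0238 bar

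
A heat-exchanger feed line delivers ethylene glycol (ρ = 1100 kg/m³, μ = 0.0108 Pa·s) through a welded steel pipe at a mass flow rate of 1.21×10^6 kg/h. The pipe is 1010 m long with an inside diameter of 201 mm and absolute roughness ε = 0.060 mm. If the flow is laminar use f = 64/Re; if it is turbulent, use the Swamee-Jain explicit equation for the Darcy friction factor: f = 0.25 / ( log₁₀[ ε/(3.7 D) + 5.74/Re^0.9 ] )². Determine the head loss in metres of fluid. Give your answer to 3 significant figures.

ṁ = 1.21×10^6 kg/h = 1.21×10^6/3600 = 336.1 kg/s.
A = πD²/4 = π(0.201)²/4 = 0.03173 m²; mean velocity V = ṁ/(ρA) = 336.1/(1100 · 0.03173) = 9.63 m/s.
Reynolds number Re = ρVD/μ = 1100 · 9.63 · 0.201 / 0.0108 = 1.971e+05.
Re > 4000 → turbulent. Relative roughness ε/D = 6e-05/0.201 = 0.000299. Swamee-Jain: f = 0.25/(log₁₀[0.000299/3.7 + 5.74/1.971e+05^0.9])² = 0.25/(log₁₀[8.07e-05 + 9.85e-05])² = 0.25/(-3.747)² = 0.01781.
Darcy-Weisbach: ΔP = f(L/D)(ρV²/2) = 0.01781·(1010/0.201)·(1100·9.63²/2) = 0.01781·5025·5.1e+04 = 4.564e+06 Pa.
Head loss h_f = ΔP/(ρg) = 4.564e+06/(1100·9.81) = 423 m.

h_f ≈ 423 m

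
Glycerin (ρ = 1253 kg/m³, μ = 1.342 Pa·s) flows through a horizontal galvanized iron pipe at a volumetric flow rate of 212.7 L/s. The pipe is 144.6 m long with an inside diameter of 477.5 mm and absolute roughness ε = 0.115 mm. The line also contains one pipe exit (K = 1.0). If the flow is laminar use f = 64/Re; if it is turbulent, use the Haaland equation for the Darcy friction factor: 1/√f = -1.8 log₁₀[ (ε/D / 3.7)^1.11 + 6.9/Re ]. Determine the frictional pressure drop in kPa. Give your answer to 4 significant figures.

Q = 212.7 L/s = 212.7/1000 = 0.2127 m³/s.
Cross-sectional area A = πD²/4 = π(0.4775)²/4 = 0.1791 m²; mean velocity V = Q/A = 0.2127/0.1791 = 1.188 m/s.
Reynolds number Re = ρVD/μ = 1253 · 1.188 · 0.4775 / 1.34 = 529.5.
Re < 2300 → laminar flow, so f = 64/Re = 64/529.5 = 0.1209 (the turbulent correlation is not needed).
Total minor-loss coefficient ΣK = 1·1 = 1.
ΔP = [f·L/D + ΣK]·(ρV²/2) = [0.1209·144.6/0.4775 + 1]·(1253·1.188²/2) = [36.6 + 1]·883.9 = 3.323e+04 Pa.
ΔP = 3.323e+04 Pa = 33.23 kPa.

ΔP ≈ 33.23 kPa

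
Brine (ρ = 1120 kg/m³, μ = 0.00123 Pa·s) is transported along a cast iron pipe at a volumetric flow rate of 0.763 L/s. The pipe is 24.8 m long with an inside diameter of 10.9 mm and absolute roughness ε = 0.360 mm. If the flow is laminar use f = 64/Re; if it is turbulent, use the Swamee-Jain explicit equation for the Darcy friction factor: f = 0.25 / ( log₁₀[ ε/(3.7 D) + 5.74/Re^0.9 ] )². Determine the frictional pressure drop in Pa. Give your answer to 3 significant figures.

Q = 0.763 L/s = 0.763/1000 = 0.000763 m³/s.
Cross-sectional area A = πD²/4 = π(0.0109)²/4 = 9.331e-05 m²; mean velocity V = Q/A = 0.000763/9.331e-05 = 8.177 m/s.
Reynolds number Re = ρVD/μ = 1120 · 8.177 · 0.0109 / 0.00123 = 8.116e+04.
Re > 4000 → turbulent. Relative roughness ε/D = 0.00036/0.0109 = 0.033. Swamee-Jain: f = 0.25/(log₁₀[0.033/3.7 + 5.74/8.116e+04^0.9])² = 0.25/(log₁₀[0.00893 + 0.000219])² = 0.25/(-2.039)² = 0.06014.
Darcy-Weisbach: ΔP = f(L/D)(ρV²/2) = 0.06014·(24.8/0.0109)·(1120·8.177²/2) = 0.06014·2275·3.744e+04 = 5.124e+06 Pa.

ΔP ≈ 5.12×10^6 Pa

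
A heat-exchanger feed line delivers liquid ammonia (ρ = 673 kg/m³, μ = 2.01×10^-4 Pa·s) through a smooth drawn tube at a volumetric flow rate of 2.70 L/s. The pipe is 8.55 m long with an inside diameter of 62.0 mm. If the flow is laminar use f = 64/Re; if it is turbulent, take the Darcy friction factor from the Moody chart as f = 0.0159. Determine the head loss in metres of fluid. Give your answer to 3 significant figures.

Q = 2.70 L/s = 2.70/1000 = 0.0027 m³/s.
Cross-sectional area A = πD²/4 = π(0.062)²/4 = 0.003019 m²; mean velocity V = Q/A = 0.0027/0.003019 = 0.8943 m/s.
Reynolds number Re = ρVD/μ = 673 · 0.8943 · 0.062 / 0.000201 = 1.857e+05.
Re > 4000 → turbulent; use the Moody-chart value f = 0.0159.
Darcy-Weisbach: ΔP = f(L/D)(ρV²/2) = 0.0159·(8.55/0.062)·(673·0.8943²/2) = 0.0159·137.9·269.1 = 590.1 Pa.
Head loss h_f = ΔP/(ρg) = 590.1/(673·9.81) = 0.0894 m.

h_f ≈ 0.0894 m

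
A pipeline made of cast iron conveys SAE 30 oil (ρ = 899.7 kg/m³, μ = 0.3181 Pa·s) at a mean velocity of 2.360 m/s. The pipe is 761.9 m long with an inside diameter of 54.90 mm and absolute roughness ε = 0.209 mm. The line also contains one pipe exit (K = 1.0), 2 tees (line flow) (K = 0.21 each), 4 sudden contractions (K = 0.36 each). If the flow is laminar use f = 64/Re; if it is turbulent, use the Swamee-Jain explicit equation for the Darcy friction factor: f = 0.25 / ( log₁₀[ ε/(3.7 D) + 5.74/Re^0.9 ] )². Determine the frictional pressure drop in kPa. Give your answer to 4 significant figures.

ΔP ≈ 6080 kPa

Reynolds number Re = ρVD/μ = 899.7 · 2.36 · 0.0549 / 0.318 = 366.5.
Re < 2300 → laminar flow, so f = 64/Re = 64/366.5 = 0.1746 (the turbulent correlation is not needed).
Total minor-loss coefficient ΣK = 1·1 + 2·0.21 + 4·0.36 = 2.86.
ΔP = [f·L/D + ΣK]·(ρV²/2) = [0.1746·761.9/0.0549 + 2.86]·(899.7·2.36²/2) = [2424 + 2.86]·2505 = 6.08e+06 Pa.
ΔP = 6.08e+06 Pa = 6080 kPa.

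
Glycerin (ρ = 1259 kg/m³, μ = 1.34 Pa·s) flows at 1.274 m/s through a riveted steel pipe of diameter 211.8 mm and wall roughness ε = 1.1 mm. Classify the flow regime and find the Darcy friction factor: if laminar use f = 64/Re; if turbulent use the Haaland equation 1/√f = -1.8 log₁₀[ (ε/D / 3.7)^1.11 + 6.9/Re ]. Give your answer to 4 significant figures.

Re = ρVD/μ = 1259·1.274·0.2118/1.34 = 253.5.
Re < 2300 → laminar, so f = 64/Re = 0.2524 (roughness is irrelevant in laminar flow).

f ≈ 0.2524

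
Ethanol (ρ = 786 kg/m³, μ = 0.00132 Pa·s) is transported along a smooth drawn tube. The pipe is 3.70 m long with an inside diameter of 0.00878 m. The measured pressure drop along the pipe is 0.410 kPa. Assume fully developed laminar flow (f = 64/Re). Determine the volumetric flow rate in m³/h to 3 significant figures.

Q ≈ 0.0441 m³/h

For laminar flow, f = 64/Re with Re = ρVD/μ, so Darcy-Weisbach reduces to ΔP = 32μLV/D². Solving for V: V = ΔP·D²/(32μL) = 410·(0.00878)²/(32·0.00132·3.7) = 0.2022 m/s.
Check: Re = ρVD/μ = 786·0.2022·0.00878/0.00132 = 1057 < 2300, so the laminar assumption holds.
Q = V·A = 0.2022·(π/4·0.00878²) = 1.224e-05 m³/s = 0.0441 m³/h.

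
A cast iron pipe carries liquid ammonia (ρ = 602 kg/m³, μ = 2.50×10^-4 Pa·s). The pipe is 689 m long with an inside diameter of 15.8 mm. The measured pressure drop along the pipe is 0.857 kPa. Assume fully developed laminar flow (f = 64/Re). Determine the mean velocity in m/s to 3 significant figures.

For laminar flow, f = 64/Re with Re = ρVD/μ, so Darcy-Weisbach reduces to ΔP = 32μLV/D². Solving for V: V = ΔP·D²/(32μL) = 857·(0.0158)²/(32·0.00025·689) = 0.03881 m/s.
Check: Re = ρVD/μ = 602·0.03881·0.0158/0.00025 = 1477 < 2300, so the laminar assumption holds.

V ≈ 0.0388 m/s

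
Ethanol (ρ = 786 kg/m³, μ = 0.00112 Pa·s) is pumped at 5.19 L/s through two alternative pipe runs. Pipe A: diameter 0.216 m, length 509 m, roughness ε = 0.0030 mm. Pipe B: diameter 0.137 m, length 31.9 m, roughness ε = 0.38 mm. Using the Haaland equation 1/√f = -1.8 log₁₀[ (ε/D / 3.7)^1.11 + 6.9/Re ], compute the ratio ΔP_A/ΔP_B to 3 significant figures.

ΔP_A/ΔP_B ≈ 1.43

Pipe A: V = Q/A = 0.00519/0.03664 = 0.1416 m/s; Re = 2.147e+04; ε/D = 1.39e-05; Haaland → f = 0.02532; ΔP_A = f(L/D)(ρV²/2) = 470.3 Pa.
Pipe B: V = Q/A = 0.00519/0.01474 = 0.3521 m/s; Re = 3.385e+04; ε/D = 0.00277; Haaland → f = 0.02896; ΔP_B = f(L/D)(ρV²/2) = 328.5 Pa.
ΔP_A/ΔP_B = 470.3/328.5 = 1.43.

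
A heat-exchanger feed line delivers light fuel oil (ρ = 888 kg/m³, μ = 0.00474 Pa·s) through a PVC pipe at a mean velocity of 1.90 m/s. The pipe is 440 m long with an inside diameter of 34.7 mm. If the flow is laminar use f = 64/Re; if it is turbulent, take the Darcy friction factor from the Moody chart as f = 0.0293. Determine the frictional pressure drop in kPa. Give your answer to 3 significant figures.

ΔP ≈ 595 kPa

Reynolds number Re = ρVD/μ = 888 · 1.9 · 0.0347 / 0.00474 = 1.235e+04.
Re > 4000 → turbulent; use the Moody-chart value f = 0.0293.
Darcy-Weisbach: ΔP = f(L/D)(ρV²/2) = 0.0293·(440/0.0347)·(888·1.9²/2) = 0.0293·1.268e+04·1603 = 5.955e+05 Pa.
ΔP = 5.955e+05 Pa = 595 kPa.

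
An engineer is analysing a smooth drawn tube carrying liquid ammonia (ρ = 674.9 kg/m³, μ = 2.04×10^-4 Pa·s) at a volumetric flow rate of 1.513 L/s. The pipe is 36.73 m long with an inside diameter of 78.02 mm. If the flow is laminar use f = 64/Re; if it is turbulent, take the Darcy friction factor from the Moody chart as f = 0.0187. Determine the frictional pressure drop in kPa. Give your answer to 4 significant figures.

ΔP ≈ 0.2975 kPa

Q = 1.513 L/s = 1.513/1000 = 0.001513 m³/s.
Cross-sectional area A = πD²/4 = π(0.07802)²/4 = 0.004781 m²; mean velocity V = Q/A = 0.001513/0.004781 = 0.3165 m/s.
Reynolds number Re = ρVD/μ = 674.9 · 0.3165 · 0.07802 / 0.000204 = 8.169e+04.
Re > 4000 → turbulent; use the Moody-chart value f = 0.0187.
Darcy-Weisbach: ΔP = f(L/D)(ρV²/2) = 0.0187·(36.73/0.07802)·(674.9·0.3165²/2) = 0.0187·470.8·33.8 = 297.5 Pa.
ΔP = 297.5 Pa = 0.2975 kPa.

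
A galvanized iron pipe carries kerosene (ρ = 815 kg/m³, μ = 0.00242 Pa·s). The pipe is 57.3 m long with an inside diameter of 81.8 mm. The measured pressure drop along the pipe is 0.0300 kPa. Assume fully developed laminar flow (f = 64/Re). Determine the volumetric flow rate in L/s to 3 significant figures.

For laminar flow, f = 64/Re with Re = ρVD/μ, so Darcy-Weisbach reduces to ΔP = 32μLV/D². Solving for V: V = ΔP·D²/(32μL) = 30·(0.0818)²/(32·0.00242·57.3) = 0.04524 m/s.
Check: Re = ρVD/μ = 815·0.04524·0.0818/0.00242 = 1246 < 2300, so the laminar assumption holds.
Q = V·A = 0.04524·(π/4·0.0818²) = 0.0002377 m³/s = 0.238 L/s.

Q ≈ 0.238 L/s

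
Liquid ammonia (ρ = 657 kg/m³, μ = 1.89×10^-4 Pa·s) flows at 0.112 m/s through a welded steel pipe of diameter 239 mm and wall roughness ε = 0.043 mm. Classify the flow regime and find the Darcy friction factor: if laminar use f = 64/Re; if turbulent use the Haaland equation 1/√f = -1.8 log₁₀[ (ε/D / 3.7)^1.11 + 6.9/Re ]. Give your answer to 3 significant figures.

f ≈ 0.0189

Re = ρVD/μ = 657·0.112·0.239/0.000189 = 9.305e+04.
Re > 4000 → turbulent. ε/D = 4.3e-05/0.239 = 0.00018; Haaland: 1/√f = -1.8 log₁₀[1.63e-05 + 7.42e-05] = 7.278, so f = 0.01888.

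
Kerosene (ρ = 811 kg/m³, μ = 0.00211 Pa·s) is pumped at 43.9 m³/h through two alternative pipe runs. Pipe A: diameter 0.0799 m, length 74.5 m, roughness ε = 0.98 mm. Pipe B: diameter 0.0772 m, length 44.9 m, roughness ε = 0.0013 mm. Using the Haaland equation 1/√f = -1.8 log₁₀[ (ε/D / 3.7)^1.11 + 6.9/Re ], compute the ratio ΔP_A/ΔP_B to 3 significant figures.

Pipe A: V = Q/A = 0.01219/0.005014 = 2.432 m/s; Re = 7.469e+04; ε/D = 0.0123; Haaland → f = 0.04141; ΔP_A = f(L/D)(ρV²/2) = 9.261e+04 Pa.
Pipe B: V = Q/A = 0.01219/0.004681 = 2.605 m/s; Re = 7.73e+04; ε/D = 1.68e-05; Haaland → f = 0.01888; ΔP_B = f(L/D)(ρV²/2) = 3.021e+04 Pa.
ΔP_A/ΔP_B = 9.261e+04/3.021e+04 = 3.07.

ΔP_A/ΔP_B ≈ 3.07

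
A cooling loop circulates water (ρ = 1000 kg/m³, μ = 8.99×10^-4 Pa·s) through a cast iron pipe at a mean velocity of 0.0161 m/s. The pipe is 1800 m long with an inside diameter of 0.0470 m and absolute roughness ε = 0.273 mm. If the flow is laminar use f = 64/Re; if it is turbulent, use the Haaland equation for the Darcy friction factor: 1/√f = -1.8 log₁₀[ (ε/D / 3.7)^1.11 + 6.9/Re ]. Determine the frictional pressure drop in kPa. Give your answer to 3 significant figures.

ΔP ≈ 0.377 kPa

Reynolds number Re = ρVD/μ = 1000 · 0.0161 · 0.047 / 0.000899 = 841.7.
Re < 2300 → laminar flow, so f = 64/Re = 64/841.7 = 0.07604 (the turbulent correlation is not needed).
Darcy-Weisbach: ΔP = f(L/D)(ρV²/2) = 0.07604·(1800/0.047)·(1000·0.0161²/2) = 0.07604·3.83e+04·0.1296 = 377.4 Pa.
ΔP = 377.4 Pa = 0.377 kPa.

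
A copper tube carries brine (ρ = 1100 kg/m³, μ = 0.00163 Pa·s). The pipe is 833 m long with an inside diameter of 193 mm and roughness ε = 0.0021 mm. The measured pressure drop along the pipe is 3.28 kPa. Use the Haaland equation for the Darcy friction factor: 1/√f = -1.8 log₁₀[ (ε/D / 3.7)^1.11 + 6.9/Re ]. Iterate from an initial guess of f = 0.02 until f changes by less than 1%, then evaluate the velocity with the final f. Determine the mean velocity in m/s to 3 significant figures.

V ≈ 0.245 m/s

Rearranging Darcy-Weisbach: V = √(2·ΔP·D/(f·L·ρ)). With ε/D = 2.1e-06/0.193 = 1.09e-05, iterate starting from f = 0.02:
  f = 0.02 → V = √(2·3280·0.193/(0.02·833·1100)) = 0.2628 m/s; Re = ρVD/μ = 3.423e+04; f → 0.02262
  f = 0.02262 → V = 0.2472 m/s; Re = 3.219e+04; f → 0.02295
  f = 0.02295 → V = 0.2454 m/s; Re = 3.196e+04; f → 0.02299
Converged (Δf/f < 1%). With the final f = 0.02299: V = √(2·3280·0.193/(0.02299·833·1100)) = 0.2452 m/s.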